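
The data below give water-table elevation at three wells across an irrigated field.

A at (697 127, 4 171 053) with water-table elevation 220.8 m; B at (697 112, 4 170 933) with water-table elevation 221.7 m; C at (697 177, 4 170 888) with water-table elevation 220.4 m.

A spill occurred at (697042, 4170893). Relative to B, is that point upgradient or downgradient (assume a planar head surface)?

Differences from A: to B (Δx, Δy, Δh) = (-15, -120, +0.9); to C = (50, -165, -0.4).
Determinant of the coordinate differences = (-15)·(-165) − 50·(-120) = 8475.
∂h/∂x = [(+0.9)·(-165) − (-0.4)·(-120)] / 8475 = -0.02319
∂h/∂y = [(-15)·(-0.4) − 50·(+0.9)] / 8475 = -0.004602
Head at (697042, 4170893) = 220.8 + (-0.02319)·(-85) + (-0.004602)·(-160) = 223.51 m.
That is higher than the 221.7 m at B, so the point is upgradient.

upgradient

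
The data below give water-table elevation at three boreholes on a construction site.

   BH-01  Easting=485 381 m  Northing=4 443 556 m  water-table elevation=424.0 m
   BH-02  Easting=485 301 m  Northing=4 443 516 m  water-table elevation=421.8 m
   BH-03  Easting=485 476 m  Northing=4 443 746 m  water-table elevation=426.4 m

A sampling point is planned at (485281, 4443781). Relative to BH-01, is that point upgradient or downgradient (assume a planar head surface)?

downgradient

Differences from BH-01: to BH-02 (Δx, Δy, Δh) = (-80, -40, -2.2); to BH-03 = (95, 190, +2.4).
Solve a·Δx + b·Δy = Δh: det = (-80)·190 − 95·(-40) = -11400.
∂h/∂x = [(-2.2)·190 − (+2.4)·(-40)] / -11400 = +0.02825
∂h/∂y = [(-80)·(+2.4) − 95·(-2.2)] / -11400 = -0.001491
Head at (485281, 4443781) = 424.0 + (+0.02825)·(-100) + (-0.001491)·(225) = 420.84 m.
That is lower than the 424.0 m at BH-01, so the point is downgradient.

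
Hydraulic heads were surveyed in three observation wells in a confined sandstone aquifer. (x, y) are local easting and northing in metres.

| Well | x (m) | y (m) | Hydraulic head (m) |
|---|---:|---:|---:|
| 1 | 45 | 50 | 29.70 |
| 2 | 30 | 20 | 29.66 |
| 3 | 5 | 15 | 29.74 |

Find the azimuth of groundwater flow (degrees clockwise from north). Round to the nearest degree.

Differences from 1: to 2 (Δx, Δy, Δh) = (-15, -30, -0.04); to 3 = (-40, -35, +0.04).
Determinant of the coordinate differences = (-15)·(-35) − (-40)·(-30) = -675.
∂h/∂x = [(-0.04)·(-35) − (+0.04)·(-30)] / -675 = -0.003852
∂h/∂y = [(-15)·(+0.04) − (-40)·(-0.04)] / -675 = +0.003259
Flow direction (−∇h) has components (+0.003852 E, -0.003259 N).
Azimuth = atan2(E, N) = atan2(+0.003852, -0.003259) = 130.2° ≈ 130°.

130°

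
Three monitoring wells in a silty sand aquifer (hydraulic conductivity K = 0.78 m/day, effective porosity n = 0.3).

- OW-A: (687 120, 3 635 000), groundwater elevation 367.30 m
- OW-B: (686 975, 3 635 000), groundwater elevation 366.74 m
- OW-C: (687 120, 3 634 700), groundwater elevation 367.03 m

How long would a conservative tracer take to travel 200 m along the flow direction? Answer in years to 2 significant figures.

∂h/∂x = (366.74 − 367.30) / (686975 − 687120) = +0.003862
∂h/∂y = (367.03 − 367.30) / (3634700 − 3635000) = +0.0009000
|∇h| = √(0.003862² + 0.0009000²) = 0.003965
Seepage velocity v = K·i/n = 0.78 × 0.003965 / 0.3 = 0.01031 m/day.
t = 200 / 0.01031 = 1.94e+04 days = 53.1 years.

53 years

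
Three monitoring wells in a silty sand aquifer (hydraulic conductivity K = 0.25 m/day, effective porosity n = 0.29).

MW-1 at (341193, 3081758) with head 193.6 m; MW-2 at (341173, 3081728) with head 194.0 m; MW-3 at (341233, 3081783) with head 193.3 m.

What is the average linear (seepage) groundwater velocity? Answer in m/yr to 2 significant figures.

4.5 m/yr

With h = a·x + b·y + c and MW-1 as origin, the differences give:
  (-20)·a + (-30)·b = +0.4
  40·a + 25·b = -0.3
Eliminate b (×25 and ×(-30), subtract): 700·a = 1.00 → a = ∂h/∂x = +0.001429
Back-substitute: b = ∂h/∂y = -0.01429.
|∇h| = √(0.001429² + -0.01429²) = 0.01436
Seepage velocity v = K·i/n = 0.25 × 0.01436 / 0.29 = 0.01238 m/day = 4.522 m/yr.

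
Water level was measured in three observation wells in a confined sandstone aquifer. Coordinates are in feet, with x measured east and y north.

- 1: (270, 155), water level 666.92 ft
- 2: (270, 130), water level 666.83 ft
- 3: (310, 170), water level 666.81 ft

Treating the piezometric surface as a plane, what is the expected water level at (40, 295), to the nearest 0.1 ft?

668.4 ft

Taking 1 as reference: 2−1 = (0, -25, -0.09); 3−1 = (40, 15, -0.11).
Determinant of the coordinate differences = 0·15 − 40·(-25) = 1000.
∂h/∂x = [(-0.09)·15 − (-0.11)·(-25)] / 1000 = -0.004100
∂h/∂y = [0·(-0.11) − 40·(-0.09)] / 1000 = +0.003600
h(40, 295) = 666.92 + (-0.004100)·(-230) + (+0.003600)·(140) = 666.92 +0.943 +0.504 = 668.367 ft.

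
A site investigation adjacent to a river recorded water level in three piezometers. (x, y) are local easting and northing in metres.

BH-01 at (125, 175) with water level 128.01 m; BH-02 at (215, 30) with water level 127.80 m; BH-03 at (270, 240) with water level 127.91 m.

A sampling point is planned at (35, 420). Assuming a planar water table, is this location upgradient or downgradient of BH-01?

With h = a·x + b·y + c and BH-01 as origin, the differences give:
  90·a + (-145)·b = -0.21
  145·a + 65·b = -0.10
Eliminate b (×65 and ×(-145), subtract): 26875·a = -28.150 → a = ∂h/∂x = -0.001047
Back-substitute: b = ∂h/∂y = +0.0007981.
Head at (35, 420) = 128.01 + (-0.001047)·(-90) + (+0.0007981)·(245) = 128.30 m.
That is higher than the 128.01 m at BH-01, so the point is upgradient.

upgradient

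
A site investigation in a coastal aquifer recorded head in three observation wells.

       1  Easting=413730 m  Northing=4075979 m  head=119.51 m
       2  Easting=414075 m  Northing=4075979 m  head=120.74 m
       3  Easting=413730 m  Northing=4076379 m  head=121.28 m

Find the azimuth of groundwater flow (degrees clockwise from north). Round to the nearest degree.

219°

∂h/∂x = (120.74 − 119.51) / (414075 − 413730) = +0.003565
∂h/∂y = (121.28 − 119.51) / (4076379 − 4075979) = +0.004425
Flow direction (−∇h) has components (-0.003565 E, -0.004425 N).
Azimuth = atan2(E, N) = atan2(-0.003565, -0.004425) = 218.9° ≈ 219°.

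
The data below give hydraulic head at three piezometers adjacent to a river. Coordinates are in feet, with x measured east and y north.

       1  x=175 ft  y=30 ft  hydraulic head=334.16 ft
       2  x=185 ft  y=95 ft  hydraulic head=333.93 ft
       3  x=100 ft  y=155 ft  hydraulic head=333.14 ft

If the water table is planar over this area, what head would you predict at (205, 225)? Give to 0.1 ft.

333.5 ft

Differences from 1: to 2 (Δx, Δy, Δh) = (10, 65, -0.23); to 3 = (-75, 125, -1.02).
Determinant of the coordinate differences = 10·125 − (-75)·65 = 6125.
∂h/∂x = [(-0.23)·125 − (-1.02)·65] / 6125 = +0.006131
∂h/∂y = [10·(-1.02) − (-75)·(-0.23)] / 6125 = -0.004482
h(205, 225) = 334.16 + (+0.006131)·(30) + (-0.004482)·(195) = 334.16 +0.184 -0.874 = 333.470 ft.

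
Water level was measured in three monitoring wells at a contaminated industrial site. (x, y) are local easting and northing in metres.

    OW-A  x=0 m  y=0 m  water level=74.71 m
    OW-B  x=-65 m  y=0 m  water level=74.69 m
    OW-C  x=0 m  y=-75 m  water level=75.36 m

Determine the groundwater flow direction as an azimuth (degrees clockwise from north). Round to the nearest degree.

358°

∂h/∂x = (74.69 − 74.71) / (-65 − 0) = +0.0003077
∂h/∂y = (75.36 − 74.71) / (-75 − 0) = -0.008667
Flow direction (−∇h) has components (-0.0003077 E, +0.008667 N).
Azimuth = atan2(E, N) = atan2(-0.0003077, +0.008667) = 358.0° ≈ 358°.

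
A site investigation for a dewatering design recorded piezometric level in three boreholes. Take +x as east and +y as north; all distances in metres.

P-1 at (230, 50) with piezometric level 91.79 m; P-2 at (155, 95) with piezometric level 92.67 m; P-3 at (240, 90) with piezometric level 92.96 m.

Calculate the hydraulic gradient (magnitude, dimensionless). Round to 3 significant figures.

With h = a·x + b·y + c and P-1 as origin, the differences give:
  (-75)·a + 45·b = +0.88
  10·a + 40·b = +1.17
Eliminate b (×40 and ×45, subtract): -3450·a = -17.450 → a = ∂h/∂x = +0.005058
Back-substitute: b = ∂h/∂y = +0.02799.
|∇h| = √(0.005058² + 0.02799²) = 0.02844

0.0284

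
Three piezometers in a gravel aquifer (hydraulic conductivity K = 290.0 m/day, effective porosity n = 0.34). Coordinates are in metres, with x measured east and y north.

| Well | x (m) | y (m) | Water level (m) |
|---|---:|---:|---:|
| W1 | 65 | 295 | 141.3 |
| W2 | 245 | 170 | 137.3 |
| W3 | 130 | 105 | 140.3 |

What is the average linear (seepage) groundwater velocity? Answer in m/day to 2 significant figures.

21 m/day

Taking W1 as reference: W2−W1 = (180, -125, -4.0); W3−W1 = (65, -190, -1.0).
Solve a·Δx + b·Δy = Δh: det = 180·(-190) − 65·(-125) = -26075.
∂h/∂x = [(-4.0)·(-190) − (-1.0)·(-125)] / -26075 = -0.02435
∂h/∂y = [180·(-1.0) − 65·(-4.0)] / -26075 = -0.003068
|∇h| = √(-0.02435² + -0.003068²) = 0.02454
Seepage velocity v = K·i/n = 290.0 × 0.02454 / 0.34 = 20.93 m/day.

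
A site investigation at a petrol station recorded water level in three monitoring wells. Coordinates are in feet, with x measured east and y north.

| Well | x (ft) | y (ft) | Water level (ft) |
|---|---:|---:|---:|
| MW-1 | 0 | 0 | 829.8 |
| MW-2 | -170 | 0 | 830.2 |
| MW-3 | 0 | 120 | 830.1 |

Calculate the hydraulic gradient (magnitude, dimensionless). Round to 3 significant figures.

0.00343

∂h/∂x = (830.2 − 829.8) / (-170 − 0) = -0.002353
∂h/∂y = (830.1 − 829.8) / (120 − 0) = +0.002500
|∇h| = √(-0.002353² + 0.002500²) = 0.003433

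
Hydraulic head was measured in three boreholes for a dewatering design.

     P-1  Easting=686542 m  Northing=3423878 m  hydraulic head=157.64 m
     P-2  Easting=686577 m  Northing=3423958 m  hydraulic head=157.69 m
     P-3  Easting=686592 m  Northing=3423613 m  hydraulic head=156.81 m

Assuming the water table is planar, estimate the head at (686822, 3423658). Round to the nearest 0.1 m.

156.0 m

With h = a·x + b·y + c and P-1 as origin, the differences give:
  35·a + 80·b = +0.05
  50·a + (-265)·b = -0.83
Eliminate b (×(-265) and ×80, subtract): -13275·a = 53.150 → a = ∂h/∂x = -0.004004
Back-substitute: b = ∂h/∂y = +0.002377.
h(686822, 3423658) = 157.64 + (-0.004004)·(280) + (+0.002377)·(-220) = 157.64 -1.121 -0.523 = 155.996 m.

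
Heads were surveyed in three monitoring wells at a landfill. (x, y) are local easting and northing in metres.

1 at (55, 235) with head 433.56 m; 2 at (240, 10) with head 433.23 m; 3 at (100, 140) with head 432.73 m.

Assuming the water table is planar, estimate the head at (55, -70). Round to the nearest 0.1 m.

Differences from 1: to 2 (Δx, Δy, Δh) = (185, -225, -0.33); to 3 = (45, -95, -0.83).
Determinant of the coordinate differences = 185·(-95) − 45·(-225) = -7450.
∂h/∂x = [(-0.33)·(-95) − (-0.83)·(-225)] / -7450 = +0.02086
∂h/∂y = [185·(-0.83) − 45·(-0.33)] / -7450 = +0.01862
h(55, -70) = 433.56 + (+0.02086)·(0) + (+0.01862)·(-305) = 433.56 +0.000 -5.678 = 427.882 m.

427.9 m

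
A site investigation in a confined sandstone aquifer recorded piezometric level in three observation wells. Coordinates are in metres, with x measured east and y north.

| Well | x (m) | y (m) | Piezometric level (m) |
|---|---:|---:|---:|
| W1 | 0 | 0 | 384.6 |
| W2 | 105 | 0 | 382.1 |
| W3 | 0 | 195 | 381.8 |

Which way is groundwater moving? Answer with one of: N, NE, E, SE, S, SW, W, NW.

∂h/∂x = (382.1 − 384.6) / (105 − 0) = -0.02381
∂h/∂y = (381.8 − 384.6) / (195 − 0) = -0.01436
Flow = −∇h = (+0.02381 east, +0.01436 north), which points northeast.

NE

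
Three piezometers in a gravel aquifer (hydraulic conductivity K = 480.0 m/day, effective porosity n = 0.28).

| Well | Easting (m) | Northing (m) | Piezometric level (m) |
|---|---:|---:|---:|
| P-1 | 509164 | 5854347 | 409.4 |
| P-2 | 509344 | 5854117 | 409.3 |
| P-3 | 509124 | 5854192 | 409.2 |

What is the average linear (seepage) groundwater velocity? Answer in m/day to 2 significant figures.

2.3 m/day

With h = a·x + b·y + c and P-1 as origin, the differences give:
  180·a + (-230)·b = -0.1
  (-40)·a + (-155)·b = -0.2
Eliminate b (×(-155) and ×(-230), subtract): -37100·a = -30.50 → a = ∂h/∂x = +0.0008221
Back-substitute: b = ∂h/∂y = +0.001078.
|∇h| = √(0.0008221² + 0.001078²) = 0.001356
Seepage velocity v = K·i/n = 480.0 × 0.001356 / 0.28 = 2.325 m/day.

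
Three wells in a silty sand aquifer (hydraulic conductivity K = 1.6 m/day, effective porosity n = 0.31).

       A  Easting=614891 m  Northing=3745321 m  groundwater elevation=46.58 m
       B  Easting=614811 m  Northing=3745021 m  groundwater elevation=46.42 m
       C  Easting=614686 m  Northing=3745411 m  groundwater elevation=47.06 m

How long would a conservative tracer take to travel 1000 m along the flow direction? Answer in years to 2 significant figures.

250 years

Three-point gradient (reference A): Δ to B = (-80, -300, -0.16), Δ to C = (-205, 90, +0.48).
∂h/∂x = -0.001886, ∂h/∂y = +0.001036 (det = -68700).
|∇h| = √(-0.001886² + 0.001036²) = 0.002152
Seepage velocity v = K·i/n = 1.6 × 0.002152 / 0.31 = 0.01111 m/day.
t = 1000 / 0.01111 = 9.001e+04 days = 246 years.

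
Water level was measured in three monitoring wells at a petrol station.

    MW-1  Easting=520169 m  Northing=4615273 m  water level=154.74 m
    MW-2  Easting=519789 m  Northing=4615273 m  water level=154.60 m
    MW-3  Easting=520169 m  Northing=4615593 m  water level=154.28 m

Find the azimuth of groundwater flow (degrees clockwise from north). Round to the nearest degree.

346°

∂h/∂x = (154.60 − 154.74) / (519789 − 520169) = +0.0003684
∂h/∂y = (154.28 − 154.74) / (4615593 − 4615273) = -0.001438
Flow direction (−∇h) has components (-0.0003684 E, +0.001438 N).
Azimuth = atan2(E, N) = atan2(-0.0003684, +0.001438) = 345.6° ≈ 346°.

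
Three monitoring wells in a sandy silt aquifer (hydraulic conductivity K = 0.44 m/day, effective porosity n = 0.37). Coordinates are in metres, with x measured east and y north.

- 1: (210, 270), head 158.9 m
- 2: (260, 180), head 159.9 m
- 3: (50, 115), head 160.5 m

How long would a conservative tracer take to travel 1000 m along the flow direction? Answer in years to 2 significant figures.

210 years

Taking 1 as reference: 2−1 = (50, -90, +1.0); 3−1 = (-160, -155, +1.6).
Solve a·Δx + b·Δy = Δh: det = 50·(-155) − (-160)·(-90) = -22150.
∂h/∂x = [(+1.0)·(-155) − (+1.6)·(-90)] / -22150 = +0.0004966
∂h/∂y = [50·(+1.6) − (-160)·(+1.0)] / -22150 = -0.01084
|∇h| = √(0.0004966² + -0.01084²) = 0.01085
Seepage velocity v = K·i/n = 0.44 × 0.01085 / 0.37 = 0.0129 m/day.
t = 1000 / 0.0129 = 7.752e+04 days = 212 years.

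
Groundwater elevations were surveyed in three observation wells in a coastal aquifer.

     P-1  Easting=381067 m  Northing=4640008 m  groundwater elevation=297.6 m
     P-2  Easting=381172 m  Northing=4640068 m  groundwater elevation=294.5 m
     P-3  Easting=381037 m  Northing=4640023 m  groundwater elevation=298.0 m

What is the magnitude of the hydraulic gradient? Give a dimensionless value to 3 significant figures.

0.0258

Taking P-1 as reference: P-2−P-1 = (105, 60, -3.1); P-3−P-1 = (-30, 15, +0.4).
Solve a·Δx + b·Δy = Δh: det = 105·15 − (-30)·60 = 3375.
∂h/∂x = [(-3.1)·15 − (+0.4)·60] / 3375 = -0.02089
∂h/∂y = [105·(+0.4) − (-30)·(-3.1)] / 3375 = -0.01511
|∇h| = √(-0.02089² + -0.01511²) = 0.02578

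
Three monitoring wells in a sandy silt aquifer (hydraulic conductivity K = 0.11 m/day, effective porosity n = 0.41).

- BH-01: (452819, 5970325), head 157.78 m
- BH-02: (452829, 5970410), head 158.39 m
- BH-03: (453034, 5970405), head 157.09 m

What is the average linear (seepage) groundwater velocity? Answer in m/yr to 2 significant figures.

Taking BH-01 as reference: BH-02−BH-01 = (10, 85, +0.61); BH-03−BH-01 = (215, 80, -0.69).
Solve a·Δx + b·Δy = Δh: det = 10·80 − 215·85 = -17475.
∂h/∂x = [(+0.61)·80 − (-0.69)·85] / -17475 = -0.006149
∂h/∂y = [10·(-0.69) − 215·(+0.61)] / -17475 = +0.007900
|∇h| = √(-0.006149² + 0.007900²) = 0.01001
Seepage velocity v = K·i/n = 0.11 × 0.01001 / 0.41 = 0.002686 m/day = 0.9811 m/yr.

0.98 m/yr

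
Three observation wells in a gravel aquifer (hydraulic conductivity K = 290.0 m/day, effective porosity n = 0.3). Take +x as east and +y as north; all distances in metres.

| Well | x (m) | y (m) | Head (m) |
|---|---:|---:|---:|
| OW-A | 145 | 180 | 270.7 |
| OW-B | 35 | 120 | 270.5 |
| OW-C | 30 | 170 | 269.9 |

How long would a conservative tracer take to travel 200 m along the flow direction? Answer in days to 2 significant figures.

With h = a·x + b·y + c and OW-A as origin, the differences give:
  (-110)·a + (-60)·b = -0.2
  (-115)·a + (-10)·b = -0.8
Eliminate b (×(-10) and ×(-60), subtract): -5800·a = -46.00 → a = ∂h/∂x = +0.007931
Back-substitute: b = ∂h/∂y = -0.01121.
|∇h| = √(0.007931² + -0.01121²) = 0.01373
Seepage velocity v = K·i/n = 290.0 × 0.01373 / 0.3 = 13.27 m/day.
t = 200 / 13.27 = 15.07 days.

15 days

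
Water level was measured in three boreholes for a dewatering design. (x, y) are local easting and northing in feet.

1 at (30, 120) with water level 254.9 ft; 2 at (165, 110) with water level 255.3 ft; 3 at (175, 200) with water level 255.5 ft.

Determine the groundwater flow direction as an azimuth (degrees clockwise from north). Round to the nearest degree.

Differences from 1: to 2 (Δx, Δy, Δh) = (135, -10, +0.4); to 3 = (145, 80, +0.6).
Solve a·Δx + b·Δy = Δh: det = 135·80 − 145·(-10) = 12250.
∂h/∂x = [(+0.4)·80 − (+0.6)·(-10)] / 12250 = +0.003102
∂h/∂y = [135·(+0.6) − 145·(+0.4)] / 12250 = +0.001878
Flow direction (−∇h) has components (-0.003102 E, -0.001878 N).
Azimuth = atan2(E, N) = atan2(-0.003102, -0.001878) = 238.8° ≈ 239°.

239°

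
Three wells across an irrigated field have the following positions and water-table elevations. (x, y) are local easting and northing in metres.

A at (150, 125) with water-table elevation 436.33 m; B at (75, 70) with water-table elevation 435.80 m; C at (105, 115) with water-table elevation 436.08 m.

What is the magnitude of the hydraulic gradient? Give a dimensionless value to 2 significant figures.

0.0057

Differences from A: to B (Δx, Δy, Δh) = (-75, -55, -0.53); to C = (-45, -10, -0.25).
Determinant of the coordinate differences = (-75)·(-10) − (-45)·(-55) = -1725.
∂h/∂x = [(-0.53)·(-10) − (-0.25)·(-55)] / -1725 = +0.004899
∂h/∂y = [(-75)·(-0.25) − (-45)·(-0.53)] / -1725 = +0.002957
|∇h| = √(0.004899² + 0.002957²) = 0.005722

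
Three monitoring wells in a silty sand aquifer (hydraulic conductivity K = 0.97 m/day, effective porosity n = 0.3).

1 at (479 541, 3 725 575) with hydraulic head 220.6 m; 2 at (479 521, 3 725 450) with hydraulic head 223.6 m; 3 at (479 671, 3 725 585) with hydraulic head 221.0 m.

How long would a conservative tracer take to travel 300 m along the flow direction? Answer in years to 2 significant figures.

10 years

Three-point gradient (reference 1): Δ to 2 = (-20, -125, +3.0), Δ to 3 = (130, 10, +0.4).
∂h/∂x = +0.004984, ∂h/∂y = -0.02480 (det = 16050).
|∇h| = √(0.004984² + -0.02480²) = 0.0253
Seepage velocity v = K·i/n = 0.97 × 0.0253 / 0.3 = 0.0818 m/day.
t = 300 / 0.0818 = 3667 days = 10 years.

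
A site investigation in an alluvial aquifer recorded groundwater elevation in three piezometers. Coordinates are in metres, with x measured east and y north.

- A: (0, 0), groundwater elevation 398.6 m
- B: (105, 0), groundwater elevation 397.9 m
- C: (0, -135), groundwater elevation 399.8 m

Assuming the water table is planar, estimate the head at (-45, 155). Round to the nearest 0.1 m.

397.5 m

∂h/∂x = (397.9 − 398.6) / (105 − 0) = -0.006667
∂h/∂y = (399.8 − 398.6) / (-135 − 0) = -0.008889
h(-45, 155) = 398.6 + (-0.006667)·(-45) + (-0.008889)·(155) = 398.6 +0.300 -1.378 = 397.522 m.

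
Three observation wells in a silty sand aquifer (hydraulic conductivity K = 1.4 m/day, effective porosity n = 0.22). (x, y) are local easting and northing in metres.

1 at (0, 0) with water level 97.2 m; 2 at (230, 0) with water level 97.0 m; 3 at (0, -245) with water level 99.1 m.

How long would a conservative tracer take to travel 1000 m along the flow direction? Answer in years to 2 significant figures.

55 years

∂h/∂x = (97.0 − 97.2) / (230 − 0) = -0.0008696
∂h/∂y = (99.1 − 97.2) / (-245 − 0) = -0.007755
|∇h| = √(-0.0008696² + -0.007755²) = 0.007804
Seepage velocity v = K·i/n = 1.4 × 0.007804 / 0.22 = 0.04966 m/day.
t = 1000 / 0.04966 = 2.014e+04 days = 55.1 years.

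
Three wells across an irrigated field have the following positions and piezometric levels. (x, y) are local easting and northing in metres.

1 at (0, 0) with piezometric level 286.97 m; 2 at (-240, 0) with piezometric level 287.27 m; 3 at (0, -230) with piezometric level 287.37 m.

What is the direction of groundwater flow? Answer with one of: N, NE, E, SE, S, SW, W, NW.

∂h/∂x = (287.27 − 286.97) / (-240 − 0) = -0.001250
∂h/∂y = (287.37 − 286.97) / (-230 − 0) = -0.001739
Flow = −∇h = (+0.001250 east, +0.001739 north), which points northeast.

NE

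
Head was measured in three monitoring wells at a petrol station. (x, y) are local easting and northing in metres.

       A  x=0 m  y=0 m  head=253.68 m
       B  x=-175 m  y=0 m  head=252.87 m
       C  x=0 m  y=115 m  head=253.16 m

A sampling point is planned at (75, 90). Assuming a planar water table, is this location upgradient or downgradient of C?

upgradient

∂h/∂x = (252.87 − 253.68) / (-175 − 0) = +0.004629
∂h/∂y = (253.16 − 253.68) / (115 − 0) = -0.004522
Head at (75, 90) = 253.68 + (+0.004629)·(75) + (-0.004522)·(90) = 253.62 m.
That is higher than the 253.16 m at C, so the point is upgradient.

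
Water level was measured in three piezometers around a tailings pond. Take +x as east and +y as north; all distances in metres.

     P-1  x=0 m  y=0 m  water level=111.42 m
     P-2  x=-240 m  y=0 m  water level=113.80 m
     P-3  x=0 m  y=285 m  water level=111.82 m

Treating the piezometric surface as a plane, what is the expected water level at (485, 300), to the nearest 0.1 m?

∂h/∂x = (113.80 − 111.42) / (-240 − 0) = -0.009917
∂h/∂y = (111.82 − 111.42) / (285 − 0) = +0.001404
h(485, 300) = 111.42 + (-0.009917)·(485) + (+0.001404)·(300) = 111.42 -4.810 +0.421 = 107.031 m.

107.0 m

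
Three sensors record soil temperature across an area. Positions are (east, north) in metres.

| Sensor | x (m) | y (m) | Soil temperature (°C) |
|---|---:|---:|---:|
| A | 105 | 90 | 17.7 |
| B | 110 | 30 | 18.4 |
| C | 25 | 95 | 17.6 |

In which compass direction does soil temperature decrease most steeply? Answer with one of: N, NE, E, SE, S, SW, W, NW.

Three-point gradient (reference A): Δ to B = (5, -60, +0.7), Δ to C = (-80, 5, -0.1).
∂T/∂x = +0.0005236, ∂T/∂y = -0.01162 (det = -4775).
Steepest decrease is along −∇f = (-0.0005236 E, +0.01162 N) → north.

N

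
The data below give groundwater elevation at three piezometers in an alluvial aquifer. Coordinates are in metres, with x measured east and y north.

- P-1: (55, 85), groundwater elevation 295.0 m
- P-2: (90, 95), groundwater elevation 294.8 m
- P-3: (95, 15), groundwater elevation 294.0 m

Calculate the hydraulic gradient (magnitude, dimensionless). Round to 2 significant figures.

Three-point gradient (reference P-1): Δ to P-2 = (35, 10, -0.2), Δ to P-3 = (40, -70, -1.0).
∂h/∂x = -0.008421, ∂h/∂y = +0.009474 (det = -2850).
|∇h| = √(-0.008421² + 0.009474²) = 0.01268

0.013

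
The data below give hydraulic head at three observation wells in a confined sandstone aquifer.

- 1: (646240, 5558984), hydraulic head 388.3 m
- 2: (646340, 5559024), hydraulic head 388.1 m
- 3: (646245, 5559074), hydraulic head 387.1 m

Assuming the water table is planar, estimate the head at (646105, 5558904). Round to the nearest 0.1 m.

Differences from 1: to 2 (Δx, Δy, Δh) = (100, 40, -0.2); to 3 = (5, 90, -1.2).
Solve a·Δx + b·Δy = Δh: det = 100·90 − 5·40 = 8800.
∂h/∂x = [(-0.2)·90 − (-1.2)·40] / 8800 = +0.003409
∂h/∂y = [100·(-1.2) − 5·(-0.2)] / 8800 = -0.01352
h(646105, 5558904) = 388.3 + (+0.003409)·(-135) + (-0.01352)·(-80) = 388.3 -0.460 +1.082 = 388.922 m.

388.9 m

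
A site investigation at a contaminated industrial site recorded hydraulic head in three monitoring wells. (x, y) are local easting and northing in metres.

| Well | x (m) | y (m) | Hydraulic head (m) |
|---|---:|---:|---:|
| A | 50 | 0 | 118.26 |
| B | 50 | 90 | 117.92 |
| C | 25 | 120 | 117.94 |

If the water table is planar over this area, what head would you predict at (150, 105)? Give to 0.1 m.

117.3 m

Differences from A: to B (Δx, Δy, Δh) = (0, 90, -0.34); to C = (-25, 120, -0.32).
Solve a·Δx + b·Δy = Δh: det = 0·120 − (-25)·90 = 2250.
∂h/∂x = [(-0.34)·120 − (-0.32)·90] / 2250 = -0.005333
∂h/∂y = [0·(-0.32) − (-25)·(-0.34)] / 2250 = -0.003778
h(150, 105) = 118.26 + (-0.005333)·(100) + (-0.003778)·(105) = 118.26 -0.533 -0.397 = 117.330 m.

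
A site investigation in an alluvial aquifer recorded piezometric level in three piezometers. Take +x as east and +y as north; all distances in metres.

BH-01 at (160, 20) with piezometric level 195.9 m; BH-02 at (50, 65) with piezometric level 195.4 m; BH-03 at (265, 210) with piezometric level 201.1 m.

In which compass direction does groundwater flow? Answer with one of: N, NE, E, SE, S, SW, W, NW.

SW

Three-point gradient (reference BH-01): Δ to BH-02 = (-110, 45, -0.5), Δ to BH-03 = (105, 190, +5.2).
∂h/∂x = +0.01284, ∂h/∂y = +0.02027 (det = -25625).
Flow = −∇h = (-0.01284 east, -0.02027 north), which points southwest.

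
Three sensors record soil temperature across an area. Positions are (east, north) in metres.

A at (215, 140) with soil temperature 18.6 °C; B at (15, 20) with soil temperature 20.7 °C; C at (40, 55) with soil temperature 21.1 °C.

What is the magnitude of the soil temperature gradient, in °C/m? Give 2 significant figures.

0.045 °C/m

Three-point gradient (reference A): Δ to B = (-200, -120, +2.1), Δ to C = (-175, -85, +2.5).
∂T/∂x = -0.03038, ∂T/∂y = +0.03313 (det = -4000).
|∇f| = √(-0.03038² + 0.03313²) = 0.04495 °C/m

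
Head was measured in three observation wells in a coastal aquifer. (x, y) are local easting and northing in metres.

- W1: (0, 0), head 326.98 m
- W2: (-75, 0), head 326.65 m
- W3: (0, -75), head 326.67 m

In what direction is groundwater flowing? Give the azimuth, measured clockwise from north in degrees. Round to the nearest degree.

∂h/∂x = (326.65 − 326.98) / (-75 − 0) = +0.004400
∂h/∂y = (326.67 − 326.98) / (-75 − 0) = +0.004133
Flow direction (−∇h) has components (-0.004400 E, -0.004133 N).
Azimuth = atan2(E, N) = atan2(-0.004400, -0.004133) = 226.8° ≈ 227°.

227°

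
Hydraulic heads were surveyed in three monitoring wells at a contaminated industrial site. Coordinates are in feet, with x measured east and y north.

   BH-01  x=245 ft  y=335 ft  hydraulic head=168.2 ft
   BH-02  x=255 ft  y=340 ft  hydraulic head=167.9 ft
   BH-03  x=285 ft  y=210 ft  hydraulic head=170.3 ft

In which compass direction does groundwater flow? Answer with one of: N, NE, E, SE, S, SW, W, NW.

With h = a·x + b·y + c and BH-01 as origin, the differences give:
  10·a + 5·b = -0.3
  40·a + (-125)·b = +2.1
Eliminate b (×(-125) and ×5, subtract): -1450·a = 27.00 → a = ∂h/∂x = -0.01862
Back-substitute: b = ∂h/∂y = -0.02276.
Flow = −∇h = (+0.01862 east, +0.02276 north), which points northeast.

NE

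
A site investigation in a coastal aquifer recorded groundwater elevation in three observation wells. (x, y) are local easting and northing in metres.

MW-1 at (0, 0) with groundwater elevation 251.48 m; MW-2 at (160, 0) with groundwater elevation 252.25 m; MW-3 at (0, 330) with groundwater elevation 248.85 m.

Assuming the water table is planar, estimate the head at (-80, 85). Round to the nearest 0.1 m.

250.4 m

∂h/∂x = (252.25 − 251.48) / (160 − 0) = +0.004813
∂h/∂y = (248.85 − 251.48) / (330 − 0) = -0.007970
h(-80, 85) = 251.48 + (+0.004813)·(-80) + (-0.007970)·(85) = 251.48 -0.385 -0.677 = 250.418 m.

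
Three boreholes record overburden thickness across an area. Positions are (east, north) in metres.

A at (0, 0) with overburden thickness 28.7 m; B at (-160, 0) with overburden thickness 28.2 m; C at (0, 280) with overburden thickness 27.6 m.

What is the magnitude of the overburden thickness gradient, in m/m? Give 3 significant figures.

∂d/∂x = (28.2 − 28.7) / (-160 − 0) = +0.003125
∂d/∂y = (27.6 − 28.7) / (280 − 0) = -0.003929
|∇f| = √(0.003125² + -0.003929²) = 0.00502 m/m

0.00502 m/m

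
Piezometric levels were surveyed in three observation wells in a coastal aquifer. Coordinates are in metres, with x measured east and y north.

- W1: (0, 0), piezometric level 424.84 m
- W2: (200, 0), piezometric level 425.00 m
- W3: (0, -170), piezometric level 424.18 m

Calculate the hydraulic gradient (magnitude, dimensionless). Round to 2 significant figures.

0.0040

∂h/∂x = (425.00 − 424.84) / (200 − 0) = +0.0008000
∂h/∂y = (424.18 − 424.84) / (-170 − 0) = +0.003882
|∇h| = √(0.0008000² + 0.003882²) = 0.003964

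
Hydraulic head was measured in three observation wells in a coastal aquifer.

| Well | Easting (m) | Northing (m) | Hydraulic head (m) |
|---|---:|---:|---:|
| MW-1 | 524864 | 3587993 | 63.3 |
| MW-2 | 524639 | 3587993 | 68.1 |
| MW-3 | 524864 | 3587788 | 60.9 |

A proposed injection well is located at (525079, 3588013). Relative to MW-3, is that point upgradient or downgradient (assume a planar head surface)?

downgradient

∂h/∂x = (68.1 − 63.3) / (524639 − 524864) = -0.02133
∂h/∂y = (60.9 − 63.3) / (3587788 − 3587993) = +0.01171
Head at (525079, 3588013) = 63.3 + (-0.02133)·(215) + (+0.01171)·(20) = 58.95 m.
That is lower than the 60.9 m at MW-3, so the point is downgradient.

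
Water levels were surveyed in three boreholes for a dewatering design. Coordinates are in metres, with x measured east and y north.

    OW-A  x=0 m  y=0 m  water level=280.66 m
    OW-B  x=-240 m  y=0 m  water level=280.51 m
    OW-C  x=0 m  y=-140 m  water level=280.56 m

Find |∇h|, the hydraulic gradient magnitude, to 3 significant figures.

0.000949

∂h/∂x = (280.51 − 280.66) / (-240 − 0) = +0.0006250
∂h/∂y = (280.56 − 280.66) / (-140 − 0) = +0.0007143
|∇h| = √(0.0006250² + 0.0007143²) = 0.0009491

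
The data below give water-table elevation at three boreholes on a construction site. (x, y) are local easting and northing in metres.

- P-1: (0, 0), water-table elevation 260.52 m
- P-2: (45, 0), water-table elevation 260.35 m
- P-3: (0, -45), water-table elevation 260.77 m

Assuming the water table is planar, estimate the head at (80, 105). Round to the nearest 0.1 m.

∂h/∂x = (260.35 − 260.52) / (45 − 0) = -0.003778
∂h/∂y = (260.77 − 260.52) / (-45 − 0) = -0.005556
h(80, 105) = 260.52 + (-0.003778)·(80) + (-0.005556)·(105) = 260.52 -0.302 -0.583 = 259.634 m.

259.6 m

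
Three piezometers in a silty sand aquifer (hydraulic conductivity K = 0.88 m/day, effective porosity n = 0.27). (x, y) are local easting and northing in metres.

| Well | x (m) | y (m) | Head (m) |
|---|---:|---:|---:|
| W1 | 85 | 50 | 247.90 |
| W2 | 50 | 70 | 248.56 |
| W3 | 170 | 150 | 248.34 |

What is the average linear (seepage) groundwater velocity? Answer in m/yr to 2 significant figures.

21 m/yr

With h = a·x + b·y + c and W1 as origin, the differences give:
  (-35)·a + 20·b = +0.66
  85·a + 100·b = +0.44
Eliminate b (×100 and ×20, subtract): -5200·a = 57.200 → a = ∂h/∂x = -0.01100
Back-substitute: b = ∂h/∂y = +0.01375.
|∇h| = √(-0.01100² + 0.01375²) = 0.01761
Seepage velocity v = K·i/n = 0.88 × 0.01761 / 0.27 = 0.0574 m/day = 20.97 m/yr.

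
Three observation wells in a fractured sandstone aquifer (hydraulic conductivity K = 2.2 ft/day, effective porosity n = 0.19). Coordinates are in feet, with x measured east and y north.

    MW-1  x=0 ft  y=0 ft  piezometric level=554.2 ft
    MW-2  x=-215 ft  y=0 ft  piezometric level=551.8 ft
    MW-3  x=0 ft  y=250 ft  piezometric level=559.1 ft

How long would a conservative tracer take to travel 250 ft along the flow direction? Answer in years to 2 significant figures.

2.6 years

∂h/∂x = (551.8 − 554.2) / (-215 − 0) = +0.01116
∂h/∂y = (559.1 − 554.2) / (250 − 0) = +0.01960
|∇h| = √(0.01116² + 0.01960²) = 0.02255
Seepage velocity v = K·i/n = 2.2 × 0.02255 / 0.19 = 0.2611 ft/day.
t = 250 / 0.2611 = 957.5 days = 2.62 years.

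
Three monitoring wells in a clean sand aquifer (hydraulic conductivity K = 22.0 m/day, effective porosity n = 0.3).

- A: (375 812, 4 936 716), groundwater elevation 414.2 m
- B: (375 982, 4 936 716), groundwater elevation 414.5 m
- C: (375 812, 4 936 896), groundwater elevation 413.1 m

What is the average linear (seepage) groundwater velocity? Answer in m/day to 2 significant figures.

0.47 m/day

∂h/∂x = (414.5 − 414.2) / (375982 − 375812) = +0.001765
∂h/∂y = (413.1 − 414.2) / (4936896 − 4936716) = -0.006111
|∇h| = √(0.001765² + -0.006111²) = 0.006361
Seepage velocity v = K·i/n = 22.0 × 0.006361 / 0.3 = 0.4665 m/day.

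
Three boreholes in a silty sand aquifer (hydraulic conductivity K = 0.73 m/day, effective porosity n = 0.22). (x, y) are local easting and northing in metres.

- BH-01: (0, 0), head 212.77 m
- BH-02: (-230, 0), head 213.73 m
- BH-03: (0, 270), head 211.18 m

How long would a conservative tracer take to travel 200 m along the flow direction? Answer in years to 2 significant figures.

∂h/∂x = (213.73 − 212.77) / (-230 − 0) = -0.004174
∂h/∂y = (211.18 − 212.77) / (270 − 0) = -0.005889
|∇h| = √(-0.004174² + -0.005889²) = 0.007218
Seepage velocity v = K·i/n = 0.73 × 0.007218 / 0.22 = 0.02395 m/day.
t = 200 / 0.02395 = 8351 days = 22.9 years.

23 years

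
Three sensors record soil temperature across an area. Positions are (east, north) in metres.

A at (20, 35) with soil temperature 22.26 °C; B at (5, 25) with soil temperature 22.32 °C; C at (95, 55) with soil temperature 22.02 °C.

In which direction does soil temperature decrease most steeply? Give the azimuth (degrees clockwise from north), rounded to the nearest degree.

Differences from A: to B (Δx, Δy, Δh) = (-15, -10, +0.06); to C = (75, 20, -0.24).
Solve a·Δx + b·Δy = ΔT: det = (-15)·20 − 75·(-10) = 450.
∂T/∂x = [(+0.06)·20 − (-0.24)·(-10)] / 450 = -0.002667
∂T/∂y = [(-15)·(-0.24) − 75·(+0.06)] / 450 = -0.002000
Steepest decrease is along −∇f: components (+0.002667 E, +0.002000 N).
Azimuth = atan2(+0.002667, +0.002000) = 53.1° ≈ 053°.

053°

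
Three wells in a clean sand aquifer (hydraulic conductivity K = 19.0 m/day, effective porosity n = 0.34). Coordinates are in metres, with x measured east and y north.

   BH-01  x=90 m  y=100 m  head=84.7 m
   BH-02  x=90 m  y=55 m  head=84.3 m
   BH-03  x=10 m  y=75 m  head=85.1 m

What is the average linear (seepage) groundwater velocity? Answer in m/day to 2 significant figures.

Differences from BH-01: to BH-02 (Δx, Δy, Δh) = (0, -45, -0.4); to BH-03 = (-80, -25, +0.4).
Determinant of the coordinate differences = 0·(-25) − (-80)·(-45) = -3600.
∂h/∂x = [(-0.4)·(-25) − (+0.4)·(-45)] / -3600 = -0.007778
∂h/∂y = [0·(+0.4) − (-80)·(-0.4)] / -3600 = +0.008889
|∇h| = √(-0.007778² + 0.008889²) = 0.01181
Seepage velocity v = K·i/n = 19.0 × 0.01181 / 0.34 = 0.66 m/day.

0.66 m/day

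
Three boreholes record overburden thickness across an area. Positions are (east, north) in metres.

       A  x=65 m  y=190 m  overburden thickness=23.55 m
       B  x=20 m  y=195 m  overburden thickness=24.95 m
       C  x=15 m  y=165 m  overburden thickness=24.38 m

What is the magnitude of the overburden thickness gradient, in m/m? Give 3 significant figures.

With d = a·x + b·y + c and A as origin, the differences give:
  (-45)·a + 5·b = +1.40
  (-50)·a + (-25)·b = +0.83
Eliminate b (×(-25) and ×5, subtract): 1375·a = -39.150 → a = ∂d/∂x = -0.02847
Back-substitute: b = ∂d/∂y = +0.02375.
|∇f| = √(-0.02847² + 0.02375²) = 0.03708 m/m

0.0371 m/m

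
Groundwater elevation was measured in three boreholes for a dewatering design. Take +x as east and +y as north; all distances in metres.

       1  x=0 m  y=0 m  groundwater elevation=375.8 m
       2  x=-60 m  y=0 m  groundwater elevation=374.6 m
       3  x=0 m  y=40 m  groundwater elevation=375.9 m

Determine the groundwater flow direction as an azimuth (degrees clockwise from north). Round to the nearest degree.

263°

∂h/∂x = (374.6 − 375.8) / (-60 − 0) = +0.02000
∂h/∂y = (375.9 − 375.8) / (40 − 0) = +0.002500
Flow direction (−∇h) has components (-0.02000 E, -0.002500 N).
Azimuth = atan2(E, N) = atan2(-0.02000, -0.002500) = 262.9° ≈ 263°.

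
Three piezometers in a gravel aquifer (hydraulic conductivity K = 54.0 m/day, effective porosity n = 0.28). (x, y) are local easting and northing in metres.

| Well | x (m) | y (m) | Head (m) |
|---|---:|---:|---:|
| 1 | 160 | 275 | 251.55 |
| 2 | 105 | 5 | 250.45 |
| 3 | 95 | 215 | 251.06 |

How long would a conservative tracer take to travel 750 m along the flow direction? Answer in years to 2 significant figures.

1.9 years

With h = a·x + b·y + c and 1 as origin, the differences give:
  (-55)·a + (-270)·b = -1.10
  (-65)·a + (-60)·b = -0.49
Eliminate b (×(-60) and ×(-270), subtract): -14250·a = -66.300 → a = ∂h/∂x = +0.004653
Back-substitute: b = ∂h/∂y = +0.003126.
|∇h| = √(0.004653² + 0.003126²) = 0.005606
Seepage velocity v = K·i/n = 54.0 × 0.005606 / 0.28 = 1.081 m/day.
t = 750 / 1.081 = 693.8 days = 1.9 years.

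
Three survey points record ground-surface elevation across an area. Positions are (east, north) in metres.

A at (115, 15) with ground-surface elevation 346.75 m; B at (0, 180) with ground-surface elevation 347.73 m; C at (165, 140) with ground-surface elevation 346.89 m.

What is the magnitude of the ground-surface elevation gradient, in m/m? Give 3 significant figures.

Taking A as reference: B−A = (-115, 165, +0.98); C−A = (50, 125, +0.14).
Solve a·Δx + b·Δy = Δz: det = (-115)·125 − 50·165 = -22625.
∂z/∂x = [(+0.98)·125 − (+0.14)·165] / -22625 = -0.004393
∂z/∂y = [(-115)·(+0.14) − 50·(+0.98)] / -22625 = +0.002877
|∇f| = √(-0.004393² + 0.002877²) = 0.005251 m/m

0.00525 m/m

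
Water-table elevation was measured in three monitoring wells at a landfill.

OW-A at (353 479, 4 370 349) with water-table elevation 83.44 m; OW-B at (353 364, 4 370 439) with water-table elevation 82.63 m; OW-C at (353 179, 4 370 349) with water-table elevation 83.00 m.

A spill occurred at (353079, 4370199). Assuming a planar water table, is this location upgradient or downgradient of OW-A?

upgradient

Differences from OW-A: to OW-B (Δx, Δy, Δh) = (-115, 90, -0.81); to OW-C = (-300, 0, -0.44).
Solve a·Δx + b·Δy = Δh: det = (-115)·0 − (-300)·90 = 27000.
∂h/∂x = [(-0.81)·0 − (-0.44)·90] / 27000 = +0.001467
∂h/∂y = [(-115)·(-0.44) − (-300)·(-0.81)] / 27000 = -0.007126
Head at (353079, 4370199) = 83.44 + (+0.001467)·(-400) + (-0.007126)·(-150) = 83.92 m.
That is higher than the 83.44 m at OW-A, so the point is upgradient.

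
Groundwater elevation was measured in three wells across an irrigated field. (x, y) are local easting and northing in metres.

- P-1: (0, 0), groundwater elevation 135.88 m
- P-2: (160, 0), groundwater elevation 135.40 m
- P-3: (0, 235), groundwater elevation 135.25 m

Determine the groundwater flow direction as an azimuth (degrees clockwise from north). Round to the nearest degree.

048°

∂h/∂x = (135.40 − 135.88) / (160 − 0) = -0.003000
∂h/∂y = (135.25 − 135.88) / (235 − 0) = -0.002681
Flow direction (−∇h) has components (+0.003000 E, +0.002681 N).
Azimuth = atan2(E, N) = atan2(+0.003000, +0.002681) = 48.2° ≈ 048°.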